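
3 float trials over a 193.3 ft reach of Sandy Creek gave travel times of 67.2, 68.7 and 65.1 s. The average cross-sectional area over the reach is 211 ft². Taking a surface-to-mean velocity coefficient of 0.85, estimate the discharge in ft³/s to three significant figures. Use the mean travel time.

517 ft³/s

t̄ = (67.2 + 68.7 + 65.1) / 3 = 67 s
v_surface = L / t̄ = 193.3 / 67 = 2.885 ft/s
v_mean = 0.85 × 2.885 = 2.452 ft/s
Q = A × v_mean = 211 × 2.452 = 517.4 ft³/s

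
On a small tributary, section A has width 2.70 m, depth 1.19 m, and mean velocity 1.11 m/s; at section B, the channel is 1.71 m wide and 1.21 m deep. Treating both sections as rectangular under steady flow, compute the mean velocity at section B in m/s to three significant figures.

1.72 m/s

Q = A₁V₁ = (2.70×1.19) × 1.11 = 3.566 m³/s
A₂ = 1.71 × 1.21 = 2.069 m²
V₂ = Q/A₂ = 3.566/2.069 = 1.724 m/s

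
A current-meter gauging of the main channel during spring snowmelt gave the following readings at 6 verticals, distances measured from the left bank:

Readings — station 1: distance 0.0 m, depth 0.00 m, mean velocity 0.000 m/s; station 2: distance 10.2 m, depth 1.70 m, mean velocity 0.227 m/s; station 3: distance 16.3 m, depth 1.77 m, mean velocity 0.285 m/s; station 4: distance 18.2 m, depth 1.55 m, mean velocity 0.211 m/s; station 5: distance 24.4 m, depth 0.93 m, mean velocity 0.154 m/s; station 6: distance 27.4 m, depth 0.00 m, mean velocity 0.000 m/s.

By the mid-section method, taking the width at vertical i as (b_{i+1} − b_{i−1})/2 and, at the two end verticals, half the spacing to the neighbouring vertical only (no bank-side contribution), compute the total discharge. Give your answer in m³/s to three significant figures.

7.15 m³/s

w_2 = (16.3 − 0.0)/2 = 8.15 m; q_2 = 0.227 × 1.70 × 8.15 = 3.145 m³/s
w_3 = (18.2 − 10.2)/2 = 4 m; q_3 = 0.285 × 1.77 × 4 = 2.018 m³/s
w_4 = (24.4 − 16.3)/2 = 4.05 m; q_4 = 0.211 × 1.55 × 4.05 = 1.325 m³/s
w_5 = (27.4 − 18.2)/2 = 4.6 m; q_5 = 0.154 × 0.93 × 4.6 = 0.6588 m³/s
Stations 1, 6 contribute zero (depth or velocity is 0).
Q = Σ qᵢ = 7.146 m³/s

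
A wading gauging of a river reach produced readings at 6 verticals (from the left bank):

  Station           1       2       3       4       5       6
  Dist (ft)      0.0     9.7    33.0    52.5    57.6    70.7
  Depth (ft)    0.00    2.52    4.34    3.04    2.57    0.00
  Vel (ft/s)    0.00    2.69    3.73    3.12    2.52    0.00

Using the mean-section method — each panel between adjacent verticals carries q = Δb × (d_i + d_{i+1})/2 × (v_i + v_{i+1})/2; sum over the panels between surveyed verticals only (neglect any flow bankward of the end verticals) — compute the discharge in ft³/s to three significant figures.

Panel 1-2: Δb = 9.7 ft, d̄ = (0.00+2.52)/2 = 1.26, v̄ = (0.00+2.69)/2 = 1.345 → q = 9.7×1.26×1.345 = 16.44 ft³/s
Panel 2-3: Δb = 23.3 ft, d̄ = (2.52+4.34)/2 = 3.43, v̄ = (2.69+3.73)/2 = 3.21 → q = 23.3×3.43×3.21 = 256.5 ft³/s
Panel 3-4: Δb = 19.5 ft, d̄ = (4.34+3.04)/2 = 3.69, v̄ = (3.73+3.12)/2 = 3.425 → q = 19.5×3.69×3.425 = 246.4 ft³/s
Panel 4-5: Δb = 5.1 ft, d̄ = (3.04+2.57)/2 = 2.805, v̄ = (3.12+2.52)/2 = 2.82 → q = 5.1×2.805×2.82 = 40.34 ft³/s
Panel 5-6: Δb = 13.1 ft, d̄ = (2.57+0.00)/2 = 1.285, v̄ = (2.52+0.00)/2 = 1.26 → q = 13.1×1.285×1.26 = 21.21 ft³/s
Q = Σ q = 581.0 ft³/s

581 ft³/s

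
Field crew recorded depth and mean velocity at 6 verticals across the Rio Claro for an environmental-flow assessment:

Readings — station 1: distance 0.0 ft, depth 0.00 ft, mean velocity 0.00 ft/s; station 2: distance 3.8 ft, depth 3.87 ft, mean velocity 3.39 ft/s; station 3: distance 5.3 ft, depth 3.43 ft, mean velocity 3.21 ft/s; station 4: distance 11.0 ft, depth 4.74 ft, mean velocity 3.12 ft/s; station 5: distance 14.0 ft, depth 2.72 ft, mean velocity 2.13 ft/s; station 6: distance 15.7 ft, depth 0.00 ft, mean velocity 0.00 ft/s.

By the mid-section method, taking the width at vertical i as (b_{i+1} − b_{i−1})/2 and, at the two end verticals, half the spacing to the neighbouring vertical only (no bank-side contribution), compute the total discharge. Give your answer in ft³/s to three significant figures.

w_2 = (5.3 − 0.0)/2 = 2.65 ft; q_2 = 3.39 × 3.87 × 2.65 = 34.77 ft³/s
w_3 = (11.0 − 3.8)/2 = 3.6 ft; q_3 = 3.21 × 3.43 × 3.6 = 39.64 ft³/s
w_4 = (14.0 − 5.3)/2 = 4.35 ft; q_4 = 3.12 × 4.74 × 4.35 = 64.33 ft³/s
w_5 = (15.7 − 11.0)/2 = 2.35 ft; q_5 = 2.13 × 2.72 × 2.35 = 13.61 ft³/s
Stations 1, 6 contribute zero (depth or velocity is 0).
Q = Σ qᵢ = 152.3 ft³/s

152 ft³/s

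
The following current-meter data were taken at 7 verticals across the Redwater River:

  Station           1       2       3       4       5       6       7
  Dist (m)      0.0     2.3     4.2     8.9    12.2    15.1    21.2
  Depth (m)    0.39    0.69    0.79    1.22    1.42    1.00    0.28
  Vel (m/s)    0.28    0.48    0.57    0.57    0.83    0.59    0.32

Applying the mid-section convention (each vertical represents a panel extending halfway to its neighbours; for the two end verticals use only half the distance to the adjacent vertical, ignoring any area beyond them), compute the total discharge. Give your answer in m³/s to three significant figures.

11.7 m³/s

w_1 = (2.3 − 0.0)/2 = 1.15 m; q_1 = 0.28 × 0.39 × 1.15 = 0.1256 m³/s
w_2 = (4.2 − 0.0)/2 = 2.1 m; q_2 = 0.48 × 0.69 × 2.1 = 0.6955 m³/s
w_3 = (8.9 − 2.3)/2 = 3.3 m; q_3 = 0.57 × 0.79 × 3.3 = 1.486 m³/s
w_4 = (12.2 − 4.2)/2 = 4 m; q_4 = 0.57 × 1.22 × 4 = 2.782 m³/s
w_5 = (15.1 − 8.9)/2 = 3.1 m; q_5 = 0.83 × 1.42 × 3.1 = 3.654 m³/s
w_6 = (21.2 − 12.2)/2 = 4.5 m; q_6 = 0.59 × 1.00 × 4.5 = 2.655 m³/s
w_7 = (21.2 − 15.1)/2 = 3.05 m; q_7 = 0.32 × 0.28 × 3.05 = 0.2733 m³/s
Q = Σ qᵢ = 11.67 m³/s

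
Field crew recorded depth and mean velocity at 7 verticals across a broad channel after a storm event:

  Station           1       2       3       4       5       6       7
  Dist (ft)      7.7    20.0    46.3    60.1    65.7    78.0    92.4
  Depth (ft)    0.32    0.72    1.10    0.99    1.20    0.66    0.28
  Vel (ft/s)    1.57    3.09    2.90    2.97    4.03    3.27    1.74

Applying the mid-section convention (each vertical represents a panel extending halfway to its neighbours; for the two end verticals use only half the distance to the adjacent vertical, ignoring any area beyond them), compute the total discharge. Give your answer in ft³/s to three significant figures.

w_1 = (20.0 − 7.7)/2 = 6.15 ft; q_1 = 1.57 × 0.32 × 6.15 = 3.090 ft³/s
w_2 = (46.3 − 7.7)/2 = 19.3 ft; q_2 = 3.09 × 0.72 × 19.3 = 42.94 ft³/s
w_3 = (60.1 − 20.0)/2 = 20.05 ft; q_3 = 2.90 × 1.10 × 20.05 = 63.96 ft³/s
w_4 = (65.7 − 46.3)/2 = 9.7 ft; q_4 = 2.97 × 0.99 × 9.7 = 28.52 ft³/s
w_5 = (78.0 − 60.1)/2 = 8.95 ft; q_5 = 4.03 × 1.20 × 8.95 = 43.28 ft³/s
w_6 = (92.4 − 65.7)/2 = 13.35 ft; q_6 = 3.27 × 0.66 × 13.35 = 28.81 ft³/s
w_7 = (92.4 − 78.0)/2 = 7.2 ft; q_7 = 1.74 × 0.28 × 7.2 = 3.508 ft³/s
Q = Σ qᵢ = 214.1 ft³/s

214 ft³/s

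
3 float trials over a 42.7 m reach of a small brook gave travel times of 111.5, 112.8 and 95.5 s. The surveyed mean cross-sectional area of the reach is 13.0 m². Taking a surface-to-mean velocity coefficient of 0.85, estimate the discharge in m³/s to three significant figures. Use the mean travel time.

t̄ = (111.5 + 112.8 + 95.5) / 3 = 106.6 s
v_surface = L / t̄ = 42.7 / 106.6 = 0.4006 m/s
v_mean = 0.85 × 0.4006 = 0.3405 m/s
Q = A × v_mean = 13.0 × 0.3405 = 4.426 m³/s

4.43 m³/s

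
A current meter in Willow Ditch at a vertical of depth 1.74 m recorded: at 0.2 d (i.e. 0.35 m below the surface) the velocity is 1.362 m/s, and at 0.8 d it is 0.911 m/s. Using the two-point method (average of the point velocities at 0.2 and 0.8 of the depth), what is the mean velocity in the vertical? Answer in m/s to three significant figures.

v̄ = (1.362 + 0.911) / 2 = 1.137 m/s

1.14 m/s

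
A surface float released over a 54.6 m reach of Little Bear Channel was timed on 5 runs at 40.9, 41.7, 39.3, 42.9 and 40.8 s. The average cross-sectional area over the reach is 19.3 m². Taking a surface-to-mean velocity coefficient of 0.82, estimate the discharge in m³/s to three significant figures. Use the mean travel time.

t̄ = (40.9 + 41.7 + 39.3 + 42.9 + 40.8) / 5 = 41.12 s
v_surface = L / t̄ = 54.6 / 41.12 = 1.328 m/s
v_mean = 0.82 × 1.328 = 1.089 m/s
Q = A × v_mean = 19.3 × 1.089 = 21.01 m³/s

21.0 m³/s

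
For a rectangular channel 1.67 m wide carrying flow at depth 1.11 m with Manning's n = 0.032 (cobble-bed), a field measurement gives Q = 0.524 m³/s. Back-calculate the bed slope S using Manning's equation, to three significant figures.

0.000220

A = b·y = 1.67 × 1.11 = 1.854 m²
P = b + 2y = 1.67 + 2×1.11 = 3.890 m
R = A/P = 1.854/3.890 = 0.4765 m
S = (Q·n / (1·A·R^(2/3)))² = (0.524×0.032 / (1×1.854×0.6101))² = 0.0002198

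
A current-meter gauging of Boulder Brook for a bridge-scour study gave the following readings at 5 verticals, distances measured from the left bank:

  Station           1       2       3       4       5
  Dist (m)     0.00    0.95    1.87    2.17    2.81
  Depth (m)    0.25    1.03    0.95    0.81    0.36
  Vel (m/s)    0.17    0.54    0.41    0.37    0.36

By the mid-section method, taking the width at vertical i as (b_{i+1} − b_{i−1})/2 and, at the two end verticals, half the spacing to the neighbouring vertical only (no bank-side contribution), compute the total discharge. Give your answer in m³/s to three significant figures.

w_1 = (0.95 − 0.00)/2 = 0.475 m; q_1 = 0.17 × 0.25 × 0.475 = 0.02019 m³/s
w_2 = (1.87 − 0.00)/2 = 0.935 m; q_2 = 0.54 × 1.03 × 0.935 = 0.5200 m³/s
w_3 = (2.17 − 0.95)/2 = 0.61 m; q_3 = 0.41 × 0.95 × 0.61 = 0.2376 m³/s
w_4 = (2.81 − 1.87)/2 = 0.47 m; q_4 = 0.37 × 0.81 × 0.47 = 0.1409 m³/s
w_5 = (2.81 − 2.17)/2 = 0.32 m; q_5 = 0.36 × 0.36 × 0.32 = 0.04147 m³/s
Q = Σ qᵢ = 0.9602 m³/s

0.960 m³/s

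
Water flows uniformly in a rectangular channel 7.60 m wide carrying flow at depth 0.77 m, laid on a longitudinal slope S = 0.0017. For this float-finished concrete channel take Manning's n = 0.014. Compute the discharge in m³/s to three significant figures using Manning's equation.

A = b·y = 7.60 × 0.77 = 5.852 m²
P = b + 2y = 7.60 + 2×0.77 = 9.140 m
R = A/P = 5.852/9.140 = 0.6403 m
Q = (1/n)·A·R^(2/3)·S^(1/2) = (1/0.014) × 5.852 × 0.6403^(2/3) × 0.0017^(1/2) = 12.80 m³/s

12.8 m³/s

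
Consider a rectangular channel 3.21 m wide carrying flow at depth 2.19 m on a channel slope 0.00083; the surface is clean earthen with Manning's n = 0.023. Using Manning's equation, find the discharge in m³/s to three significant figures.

A = b·y = 3.21 × 2.19 = 7.030 m²
P = b + 2y = 3.21 + 2×2.19 = 7.590 m
R = A/P = 7.030/7.590 = 0.9262 m
Q = (1/n)·A·R^(2/3)·S^(1/2) = (1/0.023) × 7.030 × 0.9262^(2/3) × 0.00083^(1/2) = 8.367 m³/s

8.37 m³/s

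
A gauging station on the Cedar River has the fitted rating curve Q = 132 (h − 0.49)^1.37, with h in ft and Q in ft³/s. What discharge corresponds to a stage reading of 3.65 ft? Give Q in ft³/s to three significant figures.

Q = 132 × (3.65 − 0.49)^1.37 = 132 × 3.16^1.37 = 638.5 ft³/s

638 ft³/s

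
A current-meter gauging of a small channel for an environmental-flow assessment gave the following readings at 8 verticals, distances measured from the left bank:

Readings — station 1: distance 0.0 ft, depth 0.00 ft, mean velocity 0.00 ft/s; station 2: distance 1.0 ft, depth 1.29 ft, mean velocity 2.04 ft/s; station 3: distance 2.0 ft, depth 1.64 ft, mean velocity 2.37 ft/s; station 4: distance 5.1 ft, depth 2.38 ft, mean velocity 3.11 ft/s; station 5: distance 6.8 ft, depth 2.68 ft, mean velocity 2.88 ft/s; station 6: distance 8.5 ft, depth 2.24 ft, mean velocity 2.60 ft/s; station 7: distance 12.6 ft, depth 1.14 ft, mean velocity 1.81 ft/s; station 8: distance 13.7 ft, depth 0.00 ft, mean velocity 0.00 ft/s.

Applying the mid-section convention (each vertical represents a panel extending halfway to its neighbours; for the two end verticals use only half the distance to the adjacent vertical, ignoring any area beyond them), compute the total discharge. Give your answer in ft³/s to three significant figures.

w_2 = (2.0 − 0.0)/2 = 1 ft; q_2 = 2.04 × 1.29 × 1 = 2.632 ft³/s
w_3 = (5.1 − 1.0)/2 = 2.05 ft; q_3 = 2.37 × 1.64 × 2.05 = 7.968 ft³/s
w_4 = (6.8 − 2.0)/2 = 2.4 ft; q_4 = 3.11 × 2.38 × 2.4 = 17.76 ft³/s
w_5 = (8.5 − 5.1)/2 = 1.7 ft; q_5 = 2.88 × 2.68 × 1.7 = 13.12 ft³/s
w_6 = (12.6 − 6.8)/2 = 2.9 ft; q_6 = 2.60 × 2.24 × 2.9 = 16.89 ft³/s
w_7 = (13.7 − 8.5)/2 = 2.6 ft; q_7 = 1.81 × 1.14 × 2.6 = 5.365 ft³/s
Stations 1, 8 contribute zero (depth or velocity is 0).
Q = Σ qᵢ = 63.74 ft³/s

63.7 ft³/s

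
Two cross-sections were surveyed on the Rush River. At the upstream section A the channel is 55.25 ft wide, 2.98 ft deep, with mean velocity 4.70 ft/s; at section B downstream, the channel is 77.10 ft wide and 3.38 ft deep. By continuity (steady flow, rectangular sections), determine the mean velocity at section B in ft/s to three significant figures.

2.97 ft/s

Q = A₁V₁ = (55.25×2.98) × 4.70 = 773.8 ft³/s
A₂ = 77.10 × 3.38 = 260.6 ft²
V₂ = Q/A₂ = 773.8/260.6 = 2.969 ft/s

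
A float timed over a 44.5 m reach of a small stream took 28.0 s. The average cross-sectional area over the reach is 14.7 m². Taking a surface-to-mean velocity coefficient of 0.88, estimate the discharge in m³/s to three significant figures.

20.6 m³/s

v_surface = L / t̄ = 44.5 / 28 = 1.589 m/s
v_mean = 0.88 × 1.589 = 1.399 m/s
Q = A × v_mean = 14.7 × 1.399 = 20.56 m³/s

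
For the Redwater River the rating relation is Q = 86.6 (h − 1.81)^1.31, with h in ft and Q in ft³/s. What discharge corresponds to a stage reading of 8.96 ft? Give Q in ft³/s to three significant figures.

Q = 86.6 × (8.96 − 1.81)^1.31 = 86.6 × 7.15^1.31 = 1139 ft³/s

1140 ft³/s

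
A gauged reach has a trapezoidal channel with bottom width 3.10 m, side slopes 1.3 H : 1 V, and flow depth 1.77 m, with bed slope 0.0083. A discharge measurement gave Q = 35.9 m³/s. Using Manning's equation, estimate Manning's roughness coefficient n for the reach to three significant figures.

A = (b + z·y)·y = (3.10 + 1.3×1.77)×1.77 = 9.560 m²
P = b + 2y√(1+z²) = 3.10 + 2×1.77×√(1+1.3²) = 8.906 m
R = A/P = 9.560/8.906 = 1.073 m
n = (1/Q)·A·R^(2/3)·S^(1/2) = (1/35.9) × 9.560 × 1.048 × 0.09110 = 0.02543

0.0254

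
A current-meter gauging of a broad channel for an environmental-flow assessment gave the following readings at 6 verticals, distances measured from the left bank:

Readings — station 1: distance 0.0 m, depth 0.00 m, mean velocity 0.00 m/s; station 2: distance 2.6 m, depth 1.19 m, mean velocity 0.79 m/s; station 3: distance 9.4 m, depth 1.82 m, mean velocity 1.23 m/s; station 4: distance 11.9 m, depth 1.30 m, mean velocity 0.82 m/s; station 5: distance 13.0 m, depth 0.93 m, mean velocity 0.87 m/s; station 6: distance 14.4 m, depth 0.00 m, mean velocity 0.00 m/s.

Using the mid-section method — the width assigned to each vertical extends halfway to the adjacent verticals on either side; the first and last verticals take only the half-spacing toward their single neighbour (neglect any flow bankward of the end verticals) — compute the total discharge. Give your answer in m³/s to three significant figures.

17.8 m³/s

w_2 = (9.4 − 0.0)/2 = 4.7 m; q_2 = 0.79 × 1.19 × 4.7 = 4.418 m³/s
w_3 = (11.9 − 2.6)/2 = 4.65 m; q_3 = 1.23 × 1.82 × 4.65 = 10.41 m³/s
w_4 = (13.0 − 9.4)/2 = 1.8 m; q_4 = 0.82 × 1.30 × 1.8 = 1.919 m³/s
w_5 = (14.4 − 11.9)/2 = 1.25 m; q_5 = 0.87 × 0.93 × 1.25 = 1.011 m³/s
Stations 1, 6 contribute zero (depth or velocity is 0).
Q = Σ qᵢ = 17.76 m³/s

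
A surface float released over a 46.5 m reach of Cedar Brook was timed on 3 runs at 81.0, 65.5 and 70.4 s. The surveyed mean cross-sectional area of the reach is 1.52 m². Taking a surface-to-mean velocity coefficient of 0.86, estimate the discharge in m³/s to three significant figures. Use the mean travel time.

t̄ = (81.0 + 65.5 + 70.4) / 3 = 72.3 s
v_surface = L / t̄ = 46.5 / 72.3 = 0.6432 m/s
v_mean = 0.86 × 0.6432 = 0.5531 m/s
Q = A × v_mean = 1.52 × 0.5531 = 0.8407 m³/s

0.841 m³/s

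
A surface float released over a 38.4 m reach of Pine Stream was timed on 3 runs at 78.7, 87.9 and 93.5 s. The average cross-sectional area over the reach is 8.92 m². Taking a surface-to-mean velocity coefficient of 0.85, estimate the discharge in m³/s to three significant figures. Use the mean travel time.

t̄ = (78.7 + 87.9 + 93.5) / 3 = 86.7 s
v_surface = L / t̄ = 38.4 / 86.7 = 0.4429 m/s
v_mean = 0.85 × 0.4429 = 0.3765 m/s
Q = A × v_mean = 8.92 × 0.3765 = 3.358 m³/s

3.36 m³/s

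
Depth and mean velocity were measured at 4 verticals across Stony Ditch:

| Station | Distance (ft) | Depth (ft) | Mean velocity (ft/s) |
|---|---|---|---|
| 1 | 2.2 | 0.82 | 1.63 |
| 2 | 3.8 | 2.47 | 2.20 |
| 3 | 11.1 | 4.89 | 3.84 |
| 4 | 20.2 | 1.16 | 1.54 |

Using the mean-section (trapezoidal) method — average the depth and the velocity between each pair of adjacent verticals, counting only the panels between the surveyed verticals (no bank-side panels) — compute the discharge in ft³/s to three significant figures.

Panel 1-2: Δb = 1.6 ft, d̄ = (0.82+2.47)/2 = 1.645, v̄ = (1.63+2.20)/2 = 1.915 → q = 1.6×1.645×1.915 = 5.040 ft³/s
Panel 2-3: Δb = 7.3 ft, d̄ = (2.47+4.89)/2 = 3.68, v̄ = (2.20+3.84)/2 = 3.02 → q = 7.3×3.68×3.02 = 81.13 ft³/s
Panel 3-4: Δb = 9.1 ft, d̄ = (4.89+1.16)/2 = 3.025, v̄ = (3.84+1.54)/2 = 2.69 → q = 9.1×3.025×2.69 = 74.05 ft³/s
Q = Σ q = 160.2 ft³/s

160 ft³/s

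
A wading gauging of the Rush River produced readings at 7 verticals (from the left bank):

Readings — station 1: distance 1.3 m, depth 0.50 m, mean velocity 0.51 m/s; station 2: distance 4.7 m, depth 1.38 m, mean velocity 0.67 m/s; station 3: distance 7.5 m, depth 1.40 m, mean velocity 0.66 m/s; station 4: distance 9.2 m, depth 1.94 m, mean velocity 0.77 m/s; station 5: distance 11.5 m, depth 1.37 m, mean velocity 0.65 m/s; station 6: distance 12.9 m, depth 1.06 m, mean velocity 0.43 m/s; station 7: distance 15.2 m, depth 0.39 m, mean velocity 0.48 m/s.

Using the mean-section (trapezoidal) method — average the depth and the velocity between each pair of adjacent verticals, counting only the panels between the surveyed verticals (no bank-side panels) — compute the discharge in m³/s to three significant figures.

10.9 m³/s

Panel 1-2: Δb = 3.4 m, d̄ = (0.50+1.38)/2 = 0.94, v̄ = (0.51+0.67)/2 = 0.59 → q = 3.4×0.94×0.59 = 1.886 m³/s
Panel 2-3: Δb = 2.8 m, d̄ = (1.38+1.40)/2 = 1.39, v̄ = (0.67+0.66)/2 = 0.665 → q = 2.8×1.39×0.665 = 2.588 m³/s
Panel 3-4: Δb = 1.7 m, d̄ = (1.40+1.94)/2 = 1.67, v̄ = (0.66+0.77)/2 = 0.715 → q = 1.7×1.67×0.715 = 2.030 m³/s
Panel 4-5: Δb = 2.3 m, d̄ = (1.94+1.37)/2 = 1.655, v̄ = (0.77+0.65)/2 = 0.71 → q = 2.3×1.655×0.71 = 2.703 m³/s
Panel 5-6: Δb = 1.4 m, d̄ = (1.37+1.06)/2 = 1.215, v̄ = (0.65+0.43)/2 = 0.54 → q = 1.4×1.215×0.54 = 0.9185 m³/s
Panel 6-7: Δb = 2.3 m, d̄ = (1.06+0.39)/2 = 0.725, v̄ = (0.43+0.48)/2 = 0.455 → q = 2.3×0.725×0.455 = 0.7587 m³/s
Q = Σ q = 10.88 m³/s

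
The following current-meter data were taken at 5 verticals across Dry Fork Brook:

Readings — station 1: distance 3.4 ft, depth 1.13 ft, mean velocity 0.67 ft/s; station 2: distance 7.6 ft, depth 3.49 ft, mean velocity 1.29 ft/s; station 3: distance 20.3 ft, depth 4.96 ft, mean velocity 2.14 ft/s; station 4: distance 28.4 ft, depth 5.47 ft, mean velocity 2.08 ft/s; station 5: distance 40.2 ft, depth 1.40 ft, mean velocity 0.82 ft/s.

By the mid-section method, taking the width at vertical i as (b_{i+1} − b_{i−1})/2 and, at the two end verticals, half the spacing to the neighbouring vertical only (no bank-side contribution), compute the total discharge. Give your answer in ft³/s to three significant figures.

w_1 = (7.6 − 3.4)/2 = 2.1 ft; q_1 = 0.67 × 1.13 × 2.1 = 1.590 ft³/s
w_2 = (20.3 − 3.4)/2 = 8.45 ft; q_2 = 1.29 × 3.49 × 8.45 = 38.04 ft³/s
w_3 = (28.4 − 7.6)/2 = 10.4 ft; q_3 = 2.14 × 4.96 × 10.4 = 110.4 ft³/s
w_4 = (40.2 − 20.3)/2 = 9.95 ft; q_4 = 2.08 × 5.47 × 9.95 = 113.2 ft³/s
w_5 = (40.2 − 28.4)/2 = 5.9 ft; q_5 = 0.82 × 1.40 × 5.9 = 6.773 ft³/s
Q = Σ qᵢ = 270.0 ft³/s

270 ft³/s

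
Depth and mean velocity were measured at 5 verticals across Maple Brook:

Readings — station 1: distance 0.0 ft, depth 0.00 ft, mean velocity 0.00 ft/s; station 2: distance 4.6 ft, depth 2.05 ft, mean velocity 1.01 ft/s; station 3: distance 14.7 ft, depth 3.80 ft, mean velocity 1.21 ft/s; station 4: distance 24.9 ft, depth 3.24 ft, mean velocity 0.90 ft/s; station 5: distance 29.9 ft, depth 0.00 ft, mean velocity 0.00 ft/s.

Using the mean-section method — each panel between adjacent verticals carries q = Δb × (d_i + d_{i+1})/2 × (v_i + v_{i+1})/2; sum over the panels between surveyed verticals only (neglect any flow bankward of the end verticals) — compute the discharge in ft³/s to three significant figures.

Panel 1-2: Δb = 4.6 ft, d̄ = (0.00+2.05)/2 = 1.025, v̄ = (0.00+1.01)/2 = 0.505 → q = 4.6×1.025×0.505 = 2.381 ft³/s
Panel 2-3: Δb = 10.1 ft, d̄ = (2.05+3.80)/2 = 2.925, v̄ = (1.01+1.21)/2 = 1.11 → q = 10.1×2.925×1.11 = 32.79 ft³/s
Panel 3-4: Δb = 10.2 ft, d̄ = (3.80+3.24)/2 = 3.52, v̄ = (1.21+0.90)/2 = 1.055 → q = 10.2×3.52×1.055 = 37.88 ft³/s
Panel 4-5: Δb = 5 ft, d̄ = (3.24+0.00)/2 = 1.62, v̄ = (0.90+0.00)/2 = 0.45 → q = 5×1.62×0.45 = 3.645 ft³/s
Q = Σ q = 76.70 ft³/s

76.7 ft³/s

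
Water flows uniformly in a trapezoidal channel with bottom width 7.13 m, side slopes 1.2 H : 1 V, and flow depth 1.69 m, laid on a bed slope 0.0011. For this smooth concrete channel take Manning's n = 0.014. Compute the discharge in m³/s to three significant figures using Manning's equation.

A = (b + z·y)·y = (7.13 + 1.2×1.69)×1.69 = 15.48 m²
P = b + 2y√(1+z²) = 7.13 + 2×1.69×√(1+1.2²) = 12.41 m
R = A/P = 15.48/12.41 = 1.247 m
Q = (1/n)·A·R^(2/3)·S^(1/2) = (1/0.014) × 15.48 × 1.247^(2/3) × 0.0011^(1/2) = 42.48 m³/s

42.5 m³/s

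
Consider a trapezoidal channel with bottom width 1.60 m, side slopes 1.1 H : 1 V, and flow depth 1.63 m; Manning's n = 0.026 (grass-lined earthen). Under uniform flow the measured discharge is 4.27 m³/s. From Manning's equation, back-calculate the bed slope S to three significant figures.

0.000494

A = (b + z·y)·y = (1.60 + 1.1×1.63)×1.63 = 5.531 m²
P = b + 2y√(1+z²) = 1.60 + 2×1.63×√(1+1.1²) = 6.446 m
R = A/P = 5.531/6.446 = 0.8579 m
S = (Q·n / (1·A·R^(2/3)))² = (4.27×0.026 / (1×5.531×0.9029))² = 0.0004943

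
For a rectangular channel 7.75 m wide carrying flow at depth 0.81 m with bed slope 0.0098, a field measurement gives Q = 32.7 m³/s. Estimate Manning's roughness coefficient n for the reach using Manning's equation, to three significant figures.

0.0146

A = b·y = 7.75 × 0.81 = 6.278 m²
P = b + 2y = 7.75 + 2×0.81 = 9.370 m
R = A/P = 6.278/9.370 = 0.6700 m
n = (1/Q)·A·R^(2/3)·S^(1/2) = (1/32.7) × 6.278 × 0.7657 × 0.09899 = 0.01455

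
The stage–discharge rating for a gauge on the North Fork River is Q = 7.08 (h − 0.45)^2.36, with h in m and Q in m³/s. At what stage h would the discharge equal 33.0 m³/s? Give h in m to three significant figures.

2.37 m

h − h₀ = (Q/C)^(1/b) = (33.0/7.08)^(1/2.36) = 1.920 m
h = 0.45 + 1.920 = 2.370 m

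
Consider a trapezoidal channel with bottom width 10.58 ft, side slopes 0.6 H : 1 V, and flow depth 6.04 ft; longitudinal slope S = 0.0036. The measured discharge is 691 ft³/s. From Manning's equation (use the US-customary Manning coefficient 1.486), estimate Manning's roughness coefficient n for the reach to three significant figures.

0.0254

A = (b + z·y)·y = (10.58 + 0.6×6.04)×6.04 = 85.79 ft²
P = b + 2y√(1+z²) = 10.58 + 2×6.04×√(1+0.6²) = 24.67 ft
R = A/P = 85.79/24.67 = 3.478 ft
n = (1.486/Q)·A·R^(2/3)·S^(1/2) = (1.486/691) × 85.79 × 2.296 × 0.06000 = 0.02541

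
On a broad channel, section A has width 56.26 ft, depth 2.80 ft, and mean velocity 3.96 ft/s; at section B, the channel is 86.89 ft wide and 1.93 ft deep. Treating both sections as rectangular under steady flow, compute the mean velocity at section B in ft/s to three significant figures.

3.72 ft/s

Q = A₁V₁ = (56.26×2.80) × 3.96 = 623.8 ft³/s
A₂ = 86.89 × 1.93 = 167.7 ft²
V₂ = Q/A₂ = 623.8/167.7 = 3.720 ft/s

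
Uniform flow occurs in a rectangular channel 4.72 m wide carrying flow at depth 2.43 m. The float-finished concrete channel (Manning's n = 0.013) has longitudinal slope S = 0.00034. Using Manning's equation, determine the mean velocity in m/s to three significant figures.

A = b·y = 4.72 × 2.43 = 11.47 m²
P = b + 2y = 4.72 + 2×2.43 = 9.580 m
R = A/P = 11.47/9.580 = 1.197 m
Q = (1/n)·A·R^(2/3)·S^(1/2) = (1/0.013) × 11.47 × 1.197^(2/3) × 0.00034^(1/2) = 18.34 m³/s
V = Q/A = 18.34/11.47 = 1.599 m/s

1.60 m/s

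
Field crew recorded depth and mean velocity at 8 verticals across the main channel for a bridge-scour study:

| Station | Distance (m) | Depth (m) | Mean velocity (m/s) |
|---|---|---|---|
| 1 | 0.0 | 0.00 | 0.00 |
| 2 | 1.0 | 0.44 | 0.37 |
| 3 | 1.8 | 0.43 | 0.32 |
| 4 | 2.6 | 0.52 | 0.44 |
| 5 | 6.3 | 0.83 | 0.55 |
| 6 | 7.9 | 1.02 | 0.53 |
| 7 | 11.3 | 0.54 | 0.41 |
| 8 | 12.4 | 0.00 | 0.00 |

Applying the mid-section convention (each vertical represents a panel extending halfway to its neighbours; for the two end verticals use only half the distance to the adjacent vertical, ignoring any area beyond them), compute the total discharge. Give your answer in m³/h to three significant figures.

w_2 = (1.8 − 0.0)/2 = 0.9 m; q_2 = 0.37 × 0.44 × 0.9 = 0.1465 m³/s
w_3 = (2.6 − 1.0)/2 = 0.8 m; q_3 = 0.32 × 0.43 × 0.8 = 0.1101 m³/s
w_4 = (6.3 − 1.8)/2 = 2.25 m; q_4 = 0.44 × 0.52 × 2.25 = 0.5148 m³/s
w_5 = (7.9 − 2.6)/2 = 2.65 m; q_5 = 0.55 × 0.83 × 2.65 = 1.210 m³/s
w_6 = (11.3 − 6.3)/2 = 2.5 m; q_6 = 0.53 × 1.02 × 2.5 = 1.352 m³/s
w_7 = (12.4 − 7.9)/2 = 2.25 m; q_7 = 0.41 × 0.54 × 2.25 = 0.4982 m³/s
Stations 1, 8 contribute zero (depth or velocity is 0).
Q = Σ qᵢ = 3.831 m³/s
= 3.831 × 3600 = 13790 m³/h

13800 m³/h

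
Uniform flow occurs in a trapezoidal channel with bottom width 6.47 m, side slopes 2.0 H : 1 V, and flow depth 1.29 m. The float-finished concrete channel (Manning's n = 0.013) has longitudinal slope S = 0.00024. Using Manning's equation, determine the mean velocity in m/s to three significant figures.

A = (b + z·y)·y = (6.47 + 2.0×1.29)×1.29 = 11.67 m²
P = b + 2y√(1+z²) = 6.47 + 2×1.29×√(1+2.0²) = 12.24 m
R = A/P = 11.67/12.24 = 0.9539 m
Q = (1/n)·A·R^(2/3)·S^(1/2) = (1/0.013) × 11.67 × 0.9539^(2/3) × 0.00024^(1/2) = 13.48 m³/s
V = Q/A = 13.48/11.67 = 1.155 m/s

1.15 m/s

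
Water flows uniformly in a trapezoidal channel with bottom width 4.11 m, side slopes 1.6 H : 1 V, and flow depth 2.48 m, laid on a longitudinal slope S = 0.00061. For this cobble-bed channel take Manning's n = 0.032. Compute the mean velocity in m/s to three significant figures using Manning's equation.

A = (b + z·y)·y = (4.11 + 1.6×2.48)×2.48 = 20.03 m²
P = b + 2y√(1+z²) = 4.11 + 2×2.48×√(1+1.6²) = 13.47 m
R = A/P = 20.03/13.47 = 1.487 m
Q = (1/n)·A·R^(2/3)·S^(1/2) = (1/0.032) × 20.03 × 1.487^(2/3) × 0.00061^(1/2) = 20.15 m³/s
V = Q/A = 20.15/20.03 = 1.006 m/s

1.01 m/s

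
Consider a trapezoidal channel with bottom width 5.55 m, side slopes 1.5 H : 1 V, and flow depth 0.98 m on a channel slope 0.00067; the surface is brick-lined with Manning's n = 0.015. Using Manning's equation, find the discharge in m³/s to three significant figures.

A = (b + z·y)·y = (5.55 + 1.5×0.98)×0.98 = 6.880 m²
P = b + 2y√(1+z²) = 5.55 + 2×0.98×√(1+1.5²) = 9.083 m
R = A/P = 6.880/9.083 = 0.7574 m
Q = (1/n)·A·R^(2/3)·S^(1/2) = (1/0.015) × 6.880 × 0.7574^(2/3) × 0.00067^(1/2) = 9.864 m³/s

9.86 m³/s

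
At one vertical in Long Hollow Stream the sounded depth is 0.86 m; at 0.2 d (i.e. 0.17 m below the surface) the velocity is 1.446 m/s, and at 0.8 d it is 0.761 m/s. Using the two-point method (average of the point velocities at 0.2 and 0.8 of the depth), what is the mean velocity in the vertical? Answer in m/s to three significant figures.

1.10 m/s

v̄ = (1.446 + 0.761) / 2 = 1.104 m/s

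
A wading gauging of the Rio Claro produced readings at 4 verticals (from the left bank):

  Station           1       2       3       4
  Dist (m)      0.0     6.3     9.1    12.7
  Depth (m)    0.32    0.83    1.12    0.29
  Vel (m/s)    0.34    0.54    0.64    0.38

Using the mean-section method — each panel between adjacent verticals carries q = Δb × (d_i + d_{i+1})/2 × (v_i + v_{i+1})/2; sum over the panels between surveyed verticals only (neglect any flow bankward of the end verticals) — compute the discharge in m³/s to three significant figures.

Panel 1-2: Δb = 6.3 m, d̄ = (0.32+0.83)/2 = 0.575, v̄ = (0.34+0.54)/2 = 0.44 → q = 6.3×0.575×0.44 = 1.594 m³/s
Panel 2-3: Δb = 2.8 m, d̄ = (0.83+1.12)/2 = 0.975, v̄ = (0.54+0.64)/2 = 0.59 → q = 2.8×0.975×0.59 = 1.611 m³/s
Panel 3-4: Δb = 3.6 m, d̄ = (1.12+0.29)/2 = 0.705, v̄ = (0.64+0.38)/2 = 0.51 → q = 3.6×0.705×0.51 = 1.294 m³/s
Q = Σ q = 4.499 m³/s

4.50 m³/s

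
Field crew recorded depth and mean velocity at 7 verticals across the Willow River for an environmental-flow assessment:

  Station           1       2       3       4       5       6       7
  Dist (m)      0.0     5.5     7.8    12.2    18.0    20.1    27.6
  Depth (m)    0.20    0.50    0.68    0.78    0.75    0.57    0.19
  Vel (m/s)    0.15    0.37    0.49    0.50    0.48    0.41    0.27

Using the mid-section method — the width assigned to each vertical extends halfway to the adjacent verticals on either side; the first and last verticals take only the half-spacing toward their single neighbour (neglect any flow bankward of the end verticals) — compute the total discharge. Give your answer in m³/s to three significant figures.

6.65 m³/s

w_1 = (5.5 − 0.0)/2 = 2.75 m; q_1 = 0.15 × 0.20 × 2.75 = 0.08250 m³/s
w_2 = (7.8 − 0.0)/2 = 3.9 m; q_2 = 0.37 × 0.50 × 3.9 = 0.7215 m³/s
w_3 = (12.2 − 5.5)/2 = 3.35 m; q_3 = 0.49 × 0.68 × 3.35 = 1.116 m³/s
w_4 = (18.0 − 7.8)/2 = 5.1 m; q_4 = 0.50 × 0.78 × 5.1 = 1.989 m³/s
w_5 = (20.1 − 12.2)/2 = 3.95 m; q_5 = 0.48 × 0.75 × 3.95 = 1.422 m³/s
w_6 = (27.6 − 18.0)/2 = 4.8 m; q_6 = 0.41 × 0.57 × 4.8 = 1.122 m³/s
w_7 = (27.6 − 20.1)/2 = 3.75 m; q_7 = 0.27 × 0.19 × 3.75 = 0.1924 m³/s
Q = Σ qᵢ = 6.645 m³/s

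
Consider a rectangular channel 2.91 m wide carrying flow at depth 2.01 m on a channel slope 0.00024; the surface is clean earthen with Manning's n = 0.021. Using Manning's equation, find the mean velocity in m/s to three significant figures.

A = b·y = 2.91 × 2.01 = 5.849 m²
P = b + 2y = 2.91 + 2×2.01 = 6.930 m
R = A/P = 5.849/6.930 = 0.8440 m
Q = (1/n)·A·R^(2/3)·S^(1/2) = (1/0.021) × 5.849 × 0.8440^(2/3) × 0.00024^(1/2) = 3.854 m³/s
V = Q/A = 3.854/5.849 = 0.6589 m/s

0.659 m/s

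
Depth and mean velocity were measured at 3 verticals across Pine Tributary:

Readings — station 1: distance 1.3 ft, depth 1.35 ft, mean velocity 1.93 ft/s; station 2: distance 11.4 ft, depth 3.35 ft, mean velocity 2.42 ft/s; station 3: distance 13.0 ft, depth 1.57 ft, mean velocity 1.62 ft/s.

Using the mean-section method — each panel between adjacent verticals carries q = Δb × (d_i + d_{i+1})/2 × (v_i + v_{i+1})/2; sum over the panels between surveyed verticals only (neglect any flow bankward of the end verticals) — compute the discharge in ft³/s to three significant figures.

Panel 1-2: Δb = 10.1 ft, d̄ = (1.35+3.35)/2 = 2.35, v̄ = (1.93+2.42)/2 = 2.175 → q = 10.1×2.35×2.175 = 51.62 ft³/s
Panel 2-3: Δb = 1.6 ft, d̄ = (3.35+1.57)/2 = 2.46, v̄ = (2.42+1.62)/2 = 2.02 → q = 1.6×2.46×2.02 = 7.951 ft³/s
Q = Σ q = 59.57 ft³/s

59.6 ft³/s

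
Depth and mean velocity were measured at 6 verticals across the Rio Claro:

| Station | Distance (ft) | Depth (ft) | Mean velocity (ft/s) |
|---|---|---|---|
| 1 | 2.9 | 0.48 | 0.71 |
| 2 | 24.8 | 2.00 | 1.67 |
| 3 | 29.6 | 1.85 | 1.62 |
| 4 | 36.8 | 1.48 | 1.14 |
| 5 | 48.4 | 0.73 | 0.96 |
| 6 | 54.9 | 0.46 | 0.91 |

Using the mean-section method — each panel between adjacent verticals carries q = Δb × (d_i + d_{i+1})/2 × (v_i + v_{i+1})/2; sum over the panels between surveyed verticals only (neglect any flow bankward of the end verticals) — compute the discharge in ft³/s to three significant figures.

Panel 1-2: Δb = 21.9 ft, d̄ = (0.48+2.00)/2 = 1.24, v̄ = (0.71+1.67)/2 = 1.19 → q = 21.9×1.24×1.19 = 32.32 ft³/s
Panel 2-3: Δb = 4.8 ft, d̄ = (2.00+1.85)/2 = 1.925, v̄ = (1.67+1.62)/2 = 1.645 → q = 4.8×1.925×1.645 = 15.20 ft³/s
Panel 3-4: Δb = 7.2 ft, d̄ = (1.85+1.48)/2 = 1.665, v̄ = (1.62+1.14)/2 = 1.38 → q = 7.2×1.665×1.38 = 16.54 ft³/s
Panel 4-5: Δb = 11.6 ft, d̄ = (1.48+0.73)/2 = 1.105, v̄ = (1.14+0.96)/2 = 1.05 → q = 11.6×1.105×1.05 = 13.46 ft³/s
Panel 5-6: Δb = 6.5 ft, d̄ = (0.73+0.46)/2 = 0.595, v̄ = (0.96+0.91)/2 = 0.935 → q = 6.5×0.595×0.935 = 3.616 ft³/s
Q = Σ q = 81.13 ft³/s

81.1 ft³/s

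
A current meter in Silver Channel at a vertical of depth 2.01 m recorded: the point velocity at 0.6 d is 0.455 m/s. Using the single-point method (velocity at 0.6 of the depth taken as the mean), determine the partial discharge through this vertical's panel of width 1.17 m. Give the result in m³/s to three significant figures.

1.07 m³/s

v̄ = v₀.₆ = 0.455 m/s
q = v̄ × d × w = 0.4550 × 2.01 × 1.17 = 1.070 m³/s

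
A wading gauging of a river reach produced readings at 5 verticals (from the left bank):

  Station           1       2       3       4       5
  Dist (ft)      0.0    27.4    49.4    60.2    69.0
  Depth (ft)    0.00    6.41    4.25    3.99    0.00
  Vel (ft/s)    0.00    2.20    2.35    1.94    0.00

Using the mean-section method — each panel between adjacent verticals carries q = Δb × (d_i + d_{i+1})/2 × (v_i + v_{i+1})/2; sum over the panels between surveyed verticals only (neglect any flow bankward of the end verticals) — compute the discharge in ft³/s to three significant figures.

Panel 1-2: Δb = 27.4 ft, d̄ = (0.00+6.41)/2 = 3.205, v̄ = (0.00+2.20)/2 = 1.1 → q = 27.4×3.205×1.1 = 96.60 ft³/s
Panel 2-3: Δb = 22 ft, d̄ = (6.41+4.25)/2 = 5.33, v̄ = (2.20+2.35)/2 = 2.275 → q = 22×5.33×2.275 = 266.8 ft³/s
Panel 3-4: Δb = 10.8 ft, d̄ = (4.25+3.99)/2 = 4.12, v̄ = (2.35+1.94)/2 = 2.145 → q = 10.8×4.12×2.145 = 95.44 ft³/s
Panel 4-5: Δb = 8.8 ft, d̄ = (3.99+0.00)/2 = 1.995, v̄ = (1.94+0.00)/2 = 0.97 → q = 8.8×1.995×0.97 = 17.03 ft³/s
Q = Σ q = 475.8 ft³/s

476 ft³/s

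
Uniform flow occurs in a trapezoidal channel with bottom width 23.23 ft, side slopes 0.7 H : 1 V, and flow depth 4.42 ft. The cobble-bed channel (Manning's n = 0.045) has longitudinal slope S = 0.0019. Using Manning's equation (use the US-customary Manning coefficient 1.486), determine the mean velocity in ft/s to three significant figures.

A = (b + z·y)·y = (23.23 + 0.7×4.42)×4.42 = 116.4 ft²
P = b + 2y√(1+z²) = 23.23 + 2×4.42×√(1+0.7²) = 34.02 ft
R = A/P = 116.4/34.02 = 3.420 ft
Q = (1.486/n)·A·R^(2/3)·S^(1/2) = (1.486/0.045) × 116.4 × 3.420^(2/3) × 0.0019^(1/2) = 380.2 ft³/s
V = Q/A = 380.2/116.4 = 3.267 ft/s

3.27 ft/s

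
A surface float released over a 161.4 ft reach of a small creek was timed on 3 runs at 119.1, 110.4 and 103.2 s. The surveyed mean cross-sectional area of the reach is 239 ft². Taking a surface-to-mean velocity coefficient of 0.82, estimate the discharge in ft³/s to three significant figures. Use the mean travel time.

285 ft³/s

t̄ = (119.1 + 110.4 + 103.2) / 3 = 110.9 s
v_surface = L / t̄ = 161.4 / 110.9 = 1.455 ft/s
v_mean = 0.82 × 1.455 = 1.193 ft/s
Q = A × v_mean = 239 × 1.193 = 285.2 ft³/s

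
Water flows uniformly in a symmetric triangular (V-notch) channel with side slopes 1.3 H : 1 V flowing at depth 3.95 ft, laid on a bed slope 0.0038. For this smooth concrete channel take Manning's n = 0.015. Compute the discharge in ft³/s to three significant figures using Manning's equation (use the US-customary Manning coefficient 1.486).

167 ft³/s

A = z·y² = 1.3×3.95² = 20.28 ft²
P = 2y√(1+z²) = 2×3.95×√(1+1.3²) = 12.96 ft
R = A/P = 20.28/12.96 = 1.565 ft
Q = (1.486/n)·A·R^(2/3)·S^(1/2) = (1.486/0.015) × 20.28 × 1.565^(2/3) × 0.0038^(1/2) = 167.0 ft³/s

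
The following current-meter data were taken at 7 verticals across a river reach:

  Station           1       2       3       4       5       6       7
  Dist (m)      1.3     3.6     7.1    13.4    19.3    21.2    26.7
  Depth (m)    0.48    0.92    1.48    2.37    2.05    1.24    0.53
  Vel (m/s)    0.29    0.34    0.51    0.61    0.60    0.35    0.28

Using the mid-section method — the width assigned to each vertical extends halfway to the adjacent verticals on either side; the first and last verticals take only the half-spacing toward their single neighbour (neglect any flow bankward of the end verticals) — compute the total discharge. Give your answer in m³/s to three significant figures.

20.4 m³/s

w_1 = (3.6 − 1.3)/2 = 1.15 m; q_1 = 0.29 × 0.48 × 1.15 = 0.1601 m³/s
w_2 = (7.1 − 1.3)/2 = 2.9 m; q_2 = 0.34 × 0.92 × 2.9 = 0.9071 m³/s
w_3 = (13.4 − 3.6)/2 = 4.9 m; q_3 = 0.51 × 1.48 × 4.9 = 3.699 m³/s
w_4 = (19.3 − 7.1)/2 = 6.1 m; q_4 = 0.61 × 2.37 × 6.1 = 8.819 m³/s
w_5 = (21.2 − 13.4)/2 = 3.9 m; q_5 = 0.60 × 2.05 × 3.9 = 4.797 m³/s
w_6 = (26.7 − 19.3)/2 = 3.7 m; q_6 = 0.35 × 1.24 × 3.7 = 1.606 m³/s
w_7 = (26.7 − 21.2)/2 = 2.75 m; q_7 = 0.28 × 0.53 × 2.75 = 0.4081 m³/s
Q = Σ qᵢ = 20.40 m³/s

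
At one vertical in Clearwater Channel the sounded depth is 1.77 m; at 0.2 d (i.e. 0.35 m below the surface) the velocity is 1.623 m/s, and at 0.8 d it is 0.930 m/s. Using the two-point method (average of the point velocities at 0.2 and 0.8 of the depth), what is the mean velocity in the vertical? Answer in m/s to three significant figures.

1.28 m/s

v̄ = (1.623 + 0.930) / 2 = 1.277 m/s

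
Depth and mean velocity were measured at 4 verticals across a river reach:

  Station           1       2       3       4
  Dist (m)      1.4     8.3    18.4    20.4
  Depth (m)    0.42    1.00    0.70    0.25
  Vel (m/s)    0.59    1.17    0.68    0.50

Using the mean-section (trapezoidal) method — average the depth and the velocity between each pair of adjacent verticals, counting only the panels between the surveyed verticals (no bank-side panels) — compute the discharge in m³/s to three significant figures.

12.8 m³/s

Panel 1-2: Δb = 6.9 m, d̄ = (0.42+1.00)/2 = 0.71, v̄ = (0.59+1.17)/2 = 0.88 → q = 6.9×0.71×0.88 = 4.311 m³/s
Panel 2-3: Δb = 10.1 m, d̄ = (1.00+0.70)/2 = 0.85, v̄ = (1.17+0.68)/2 = 0.925 → q = 10.1×0.85×0.925 = 7.941 m³/s
Panel 3-4: Δb = 2 m, d̄ = (0.70+0.25)/2 = 0.475, v̄ = (0.68+0.50)/2 = 0.59 → q = 2×0.475×0.59 = 0.5605 m³/s
Q = Σ q = 12.81 m³/s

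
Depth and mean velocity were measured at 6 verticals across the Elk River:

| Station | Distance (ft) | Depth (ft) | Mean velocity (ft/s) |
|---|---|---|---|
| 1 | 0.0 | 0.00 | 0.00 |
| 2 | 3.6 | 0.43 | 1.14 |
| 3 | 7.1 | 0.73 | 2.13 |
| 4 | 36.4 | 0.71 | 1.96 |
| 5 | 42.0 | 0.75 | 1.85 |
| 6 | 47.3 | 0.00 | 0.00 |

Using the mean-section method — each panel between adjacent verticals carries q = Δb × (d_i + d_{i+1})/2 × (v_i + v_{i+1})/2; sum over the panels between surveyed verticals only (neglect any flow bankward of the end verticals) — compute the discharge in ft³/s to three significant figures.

56.5 ft³/s

Panel 1-2: Δb = 3.6 ft, d̄ = (0.00+0.43)/2 = 0.215, v̄ = (0.00+1.14)/2 = 0.57 → q = 3.6×0.215×0.57 = 0.4412 ft³/s
Panel 2-3: Δb = 3.5 ft, d̄ = (0.43+0.73)/2 = 0.58, v̄ = (1.14+2.13)/2 = 1.635 → q = 3.5×0.58×1.635 = 3.319 ft³/s
Panel 3-4: Δb = 29.3 ft, d̄ = (0.73+0.71)/2 = 0.72, v̄ = (2.13+1.96)/2 = 2.045 → q = 29.3×0.72×2.045 = 43.14 ft³/s
Panel 4-5: Δb = 5.6 ft, d̄ = (0.71+0.75)/2 = 0.73, v̄ = (1.96+1.85)/2 = 1.905 → q = 5.6×0.73×1.905 = 7.788 ft³/s
Panel 5-6: Δb = 5.3 ft, d̄ = (0.75+0.00)/2 = 0.375, v̄ = (1.85+0.00)/2 = 0.925 → q = 5.3×0.375×0.925 = 1.838 ft³/s
Q = Σ q = 56.53 ft³/s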